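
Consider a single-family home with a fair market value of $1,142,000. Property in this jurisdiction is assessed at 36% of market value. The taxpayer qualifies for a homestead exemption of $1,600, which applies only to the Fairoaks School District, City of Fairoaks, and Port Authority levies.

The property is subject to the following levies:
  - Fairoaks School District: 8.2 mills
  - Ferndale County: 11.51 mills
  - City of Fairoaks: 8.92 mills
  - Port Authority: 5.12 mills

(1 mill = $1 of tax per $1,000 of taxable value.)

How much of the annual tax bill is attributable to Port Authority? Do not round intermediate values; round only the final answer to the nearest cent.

$2,096.74

Assessed value = $1,142,000 × 0.36 = $411,120
Port Authority taxable value = $411,120 − $1,600 = $409,520
Port Authority levy = $409,520 × 0.00512 = $2,096.7424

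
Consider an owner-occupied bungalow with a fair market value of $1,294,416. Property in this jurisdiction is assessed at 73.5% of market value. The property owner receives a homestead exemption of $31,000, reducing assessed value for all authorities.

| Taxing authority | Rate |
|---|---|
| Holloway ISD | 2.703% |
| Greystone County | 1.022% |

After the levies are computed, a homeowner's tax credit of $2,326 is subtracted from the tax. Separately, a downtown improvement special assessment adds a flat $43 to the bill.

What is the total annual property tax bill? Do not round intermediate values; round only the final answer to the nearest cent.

Assessed value = $1,294,416 × 0.735 = $951,395.76
Taxable value = $951,395.76 − $31,000 = $920,395.76
Holloway ISD: $920,395.76 × 0.02703 = $24,878.2973928
Greystone County: $920,395.76 × 0.01022 = $9,406.4446672
Levies subtotal = $34,284.74206
After credit = $34,284.74206 − $2,326 = $31,958.74206
Total = $31,958.74206 + $43 = $32,001.74206

$32,001.74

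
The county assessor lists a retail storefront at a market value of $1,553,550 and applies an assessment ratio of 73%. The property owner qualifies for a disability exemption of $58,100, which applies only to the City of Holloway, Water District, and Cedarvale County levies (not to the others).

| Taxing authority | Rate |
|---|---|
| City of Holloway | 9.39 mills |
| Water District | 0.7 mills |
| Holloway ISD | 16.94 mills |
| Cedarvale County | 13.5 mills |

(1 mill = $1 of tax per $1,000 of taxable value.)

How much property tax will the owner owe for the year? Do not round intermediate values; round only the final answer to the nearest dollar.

$44,594

Assessed value = $1,553,550 × 0.73 = $1,134,091.5
City of Holloway: ($1,134,091.5 − $58,100) × 0.00939 = $1,075,991.5 × 0.00939 = $10,103.560185
Water District: ($1,134,091.5 − $58,100) × 0.0007 = $1,075,991.5 × 0.0007 = $753.19405
Holloway ISD: $1,134,091.5 × 0.01694 = $19,211.51001
Cedarvale County: ($1,134,091.5 − $58,100) × 0.0135 = $1,075,991.5 × 0.0135 = $14,525.88525
Total = $44,594.149495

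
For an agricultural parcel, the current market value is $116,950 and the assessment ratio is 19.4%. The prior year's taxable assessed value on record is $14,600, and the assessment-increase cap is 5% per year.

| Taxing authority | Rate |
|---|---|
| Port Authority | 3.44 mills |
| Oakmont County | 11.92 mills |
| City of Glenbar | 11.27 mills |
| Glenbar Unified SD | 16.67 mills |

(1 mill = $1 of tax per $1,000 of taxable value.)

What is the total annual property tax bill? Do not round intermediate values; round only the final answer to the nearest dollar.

Uncapped assessed value = $116,950 × 0.194 = $22,688.3
Cap limit = $14,600 × 1.05 = $15,330
Taxable assessed value = min($22,688.3, $15,330) = $15,330 (cap binds)
Port Authority: $15,330 × 0.00344 = $52.7352
Oakmont County: $15,330 × 0.01192 = $182.7336
City of Glenbar: $15,330 × 0.01127 = $172.7691
Glenbar Unified SD: $15,330 × 0.01667 = $255.5511
Total = $663.789

$664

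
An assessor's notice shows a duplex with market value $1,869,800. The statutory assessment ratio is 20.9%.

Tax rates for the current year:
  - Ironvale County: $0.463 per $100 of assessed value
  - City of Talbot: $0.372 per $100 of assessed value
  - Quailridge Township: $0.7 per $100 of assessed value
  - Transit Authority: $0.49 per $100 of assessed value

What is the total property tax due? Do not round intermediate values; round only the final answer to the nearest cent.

Assessed value = $1,869,800 × 0.209 = $390,788.2
Ironvale County: $390,788.2 × 0.00463 = $1,809.349366
City of Talbot: $390,788.2 × 0.00372 = $1,453.732104
Quailridge Township: $390,788.2 × 0.007 = $2,735.5174
Transit Authority: $390,788.2 × 0.0049 = $1,914.86218
Total = $1,809.349366 + $1,453.732104 + $2,735.5174 + $1,914.86218 = $7,913.46105

$7,913.46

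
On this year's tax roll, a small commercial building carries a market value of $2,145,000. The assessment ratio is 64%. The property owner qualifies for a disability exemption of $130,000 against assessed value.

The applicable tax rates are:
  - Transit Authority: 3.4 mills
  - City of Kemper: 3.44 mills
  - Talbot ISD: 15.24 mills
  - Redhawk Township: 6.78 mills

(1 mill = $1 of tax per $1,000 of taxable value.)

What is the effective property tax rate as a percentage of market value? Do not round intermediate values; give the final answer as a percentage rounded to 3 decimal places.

Assessed value = $2,145,000 × 0.64 = $1,372,800
Taxable value = $1,372,800 − $130,000 = $1,242,800
Transit Authority: $1,242,800 × 0.0034 = $4,225.52
City of Kemper: $1,242,800 × 0.00344 = $4,275.232
Talbot ISD: $1,242,800 × 0.01524 = $18,940.272
Redhawk Township: $1,242,800 × 0.00678 = $8,426.184
Total tax = $35,867.208
Effective rate = $35,867.208 ÷ $2,145,000 = 1.672% of market value

1.672%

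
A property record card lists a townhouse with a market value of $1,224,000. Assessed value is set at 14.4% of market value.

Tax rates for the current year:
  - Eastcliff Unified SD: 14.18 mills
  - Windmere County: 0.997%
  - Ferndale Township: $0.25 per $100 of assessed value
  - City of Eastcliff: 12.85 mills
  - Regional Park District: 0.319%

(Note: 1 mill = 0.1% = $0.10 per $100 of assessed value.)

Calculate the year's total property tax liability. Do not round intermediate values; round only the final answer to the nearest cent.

Assessed value = $1,224,000 × 0.144 = $176,256
Eastcliff Unified SD: $176,256 × 0.01418 = $2,499.31008
Windmere County: $176,256 × 0.00997 = $1,757.27232
Ferndale Township: $176,256 × 0.0025 = $440.64
City of Eastcliff: $176,256 × 0.01285 = $2,264.8896
Regional Park District: $176,256 × 0.00319 = $562.25664
Total = $7,524.36864

$7,524.37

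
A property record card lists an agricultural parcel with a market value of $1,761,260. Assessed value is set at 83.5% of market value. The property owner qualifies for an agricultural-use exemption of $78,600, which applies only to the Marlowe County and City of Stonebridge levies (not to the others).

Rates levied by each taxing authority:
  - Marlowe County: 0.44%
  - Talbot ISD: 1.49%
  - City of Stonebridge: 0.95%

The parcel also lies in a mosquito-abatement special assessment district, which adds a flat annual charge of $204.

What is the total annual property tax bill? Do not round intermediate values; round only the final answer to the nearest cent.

Assessed value = $1,761,260 × 0.835 = $1,470,652.1
Marlowe County: ($1,470,652.1 − $78,600) × 0.0044 = $1,392,052.1 × 0.0044 = $6,125.02924
Talbot ISD: $1,470,652.1 × 0.0149 = $21,912.71629
City of Stonebridge: ($1,470,652.1 − $78,600) × 0.0095 = $1,392,052.1 × 0.0095 = $13,224.49495
Levies subtotal = $41,262.24048
Total = $41,262.24048 + $204 = $41,466.24048

$41,466.24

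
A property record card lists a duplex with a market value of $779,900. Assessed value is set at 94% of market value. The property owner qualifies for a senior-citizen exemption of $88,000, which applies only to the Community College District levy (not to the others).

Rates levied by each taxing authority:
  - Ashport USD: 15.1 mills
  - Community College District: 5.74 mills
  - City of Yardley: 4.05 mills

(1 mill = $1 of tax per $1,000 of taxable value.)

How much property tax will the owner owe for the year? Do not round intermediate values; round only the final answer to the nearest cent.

Assessed value = $779,900 × 0.94 = $733,106
Ashport USD: $733,106 × 0.0151 = $11,069.9006
Community College District: ($733,106 − $88,000) × 0.00574 = $645,106 × 0.00574 = $3,702.90844
City of Yardley: $733,106 × 0.00405 = $2,969.0793
Total = $17,741.88834

$17,741.89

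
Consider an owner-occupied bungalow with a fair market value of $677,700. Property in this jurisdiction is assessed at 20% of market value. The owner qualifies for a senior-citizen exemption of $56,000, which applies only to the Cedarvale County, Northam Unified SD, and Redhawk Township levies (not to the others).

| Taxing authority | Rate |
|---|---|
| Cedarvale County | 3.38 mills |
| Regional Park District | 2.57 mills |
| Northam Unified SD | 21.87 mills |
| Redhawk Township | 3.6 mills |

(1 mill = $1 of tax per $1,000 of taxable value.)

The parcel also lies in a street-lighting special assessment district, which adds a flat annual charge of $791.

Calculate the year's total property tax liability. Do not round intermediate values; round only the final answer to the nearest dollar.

Assessed value = $677,700 × 0.2 = $135,540
Cedarvale County: ($135,540 − $56,000) × 0.00338 = $79,540 × 0.00338 = $268.8452
Regional Park District: $135,540 × 0.00257 = $348.3378
Northam Unified SD: ($135,540 − $56,000) × 0.02187 = $79,540 × 0.02187 = $1,739.5398
Redhawk Township: ($135,540 − $56,000) × 0.0036 = $79,540 × 0.0036 = $286.344
Levies subtotal = $2,643.0668
Total = $2,643.0668 + $791 = $3,434.0668

$3,434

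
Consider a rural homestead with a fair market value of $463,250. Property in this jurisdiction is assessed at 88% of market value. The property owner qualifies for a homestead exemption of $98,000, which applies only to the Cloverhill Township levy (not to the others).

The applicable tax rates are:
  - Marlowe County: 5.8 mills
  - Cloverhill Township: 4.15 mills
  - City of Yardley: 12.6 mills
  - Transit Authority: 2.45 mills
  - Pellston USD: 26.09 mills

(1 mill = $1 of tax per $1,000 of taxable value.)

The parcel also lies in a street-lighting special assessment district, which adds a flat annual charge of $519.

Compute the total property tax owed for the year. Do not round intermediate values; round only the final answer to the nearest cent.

Assessed value = $463,250 × 0.88 = $407,660
Marlowe County: $407,660 × 0.0058 = $2,364.428
Cloverhill Township: ($407,660 − $98,000) × 0.00415 = $309,660 × 0.00415 = $1,285.089
City of Yardley: $407,660 × 0.0126 = $5,136.516
Transit Authority: $407,660 × 0.00245 = $998.767
Pellston USD: $407,660 × 0.02609 = $10,635.8494
Levies subtotal = $20,420.6494
Total = $20,420.6494 + $519 = $20,939.6494

$20,939.65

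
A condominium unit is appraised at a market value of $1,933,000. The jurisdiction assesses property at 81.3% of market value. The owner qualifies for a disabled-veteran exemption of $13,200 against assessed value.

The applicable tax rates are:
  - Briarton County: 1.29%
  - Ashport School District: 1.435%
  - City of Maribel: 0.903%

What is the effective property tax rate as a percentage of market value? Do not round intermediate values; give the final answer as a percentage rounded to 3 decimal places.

Assessed value = $1,933,000 × 0.813 = $1,571,529
Taxable value = $1,571,529 − $13,200 = $1,558,329
Briarton County: $1,558,329 × 0.0129 = $20,102.4441
Ashport School District: $1,558,329 × 0.01435 = $22,362.02115
City of Maribel: $1,558,329 × 0.00903 = $14,071.71087
Total tax = $56,536.17612
Effective rate = $56,536.17612 ÷ $1,933,000 = 2.925% of market value

2.925%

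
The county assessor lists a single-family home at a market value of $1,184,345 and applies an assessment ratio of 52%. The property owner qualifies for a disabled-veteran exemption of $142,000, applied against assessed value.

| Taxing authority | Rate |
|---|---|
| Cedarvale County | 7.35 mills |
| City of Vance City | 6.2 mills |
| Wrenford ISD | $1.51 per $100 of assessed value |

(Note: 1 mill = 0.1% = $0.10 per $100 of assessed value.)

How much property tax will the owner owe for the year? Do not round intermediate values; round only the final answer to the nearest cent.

Assessed value = $1,184,345 × 0.52 = $615,859.4
Taxable value = $615,859.4 − $142,000 = $473,859.4
Cedarvale County: $473,859.4 × 0.00735 = $3,482.86659
City of Vance City: $473,859.4 × 0.0062 = $2,937.92828
Wrenford ISD: $473,859.4 × 0.0151 = $7,155.27694
Total = $13,576.07181

$13,576.07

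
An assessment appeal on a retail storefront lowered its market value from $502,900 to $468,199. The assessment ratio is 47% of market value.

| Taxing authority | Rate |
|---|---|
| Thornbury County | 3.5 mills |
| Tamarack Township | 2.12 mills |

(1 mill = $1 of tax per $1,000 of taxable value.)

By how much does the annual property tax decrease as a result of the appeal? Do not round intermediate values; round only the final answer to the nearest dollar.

Old assessed value = $502,900 × 0.47 = $236,363
New assessed value = $468,199 × 0.47 = $220,053.53
Combined rate = 0.0035 + 0.00212 = 0.00562
Old tax = $236,363 × 0.00562 = $1,328.36006
New tax = $220,053.53 × 0.00562 = $1,236.7008386
Reduction = $1,328.36006 − $1,236.7008386 = $91.6592214

$92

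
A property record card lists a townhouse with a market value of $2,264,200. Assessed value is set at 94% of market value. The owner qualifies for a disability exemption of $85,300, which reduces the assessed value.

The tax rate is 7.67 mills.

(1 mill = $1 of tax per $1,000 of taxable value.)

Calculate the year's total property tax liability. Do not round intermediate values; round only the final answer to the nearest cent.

$15,670.18

Assessed value = $2,264,200 × 0.94 = $2,128,348
Taxable value = $2,128,348 − $85,300 = $2,043,048
Tax = $2,043,048 × 0.00767 = $15,670.17816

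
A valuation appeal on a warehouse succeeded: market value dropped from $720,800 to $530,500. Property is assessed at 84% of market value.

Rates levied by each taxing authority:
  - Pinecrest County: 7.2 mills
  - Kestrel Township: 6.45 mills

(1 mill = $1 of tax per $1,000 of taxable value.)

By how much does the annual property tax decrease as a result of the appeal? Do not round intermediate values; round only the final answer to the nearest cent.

$2,181.98

Old assessed value = $720,800 × 0.84 = $605,472
New assessed value = $530,500 × 0.84 = $445,620
Combined rate = 0.0072 + 0.00645 = 0.01365
Old tax = $605,472 × 0.01365 = $8,264.6928
New tax = $445,620 × 0.01365 = $6,082.713
Reduction = $8,264.6928 − $6,082.713 = $2,181.9798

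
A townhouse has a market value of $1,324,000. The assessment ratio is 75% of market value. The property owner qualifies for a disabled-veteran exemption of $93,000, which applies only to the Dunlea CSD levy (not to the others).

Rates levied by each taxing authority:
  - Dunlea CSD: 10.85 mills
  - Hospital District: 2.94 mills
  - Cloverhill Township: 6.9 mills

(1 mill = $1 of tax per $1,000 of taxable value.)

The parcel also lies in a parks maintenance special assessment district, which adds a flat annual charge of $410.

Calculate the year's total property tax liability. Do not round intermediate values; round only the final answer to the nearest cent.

Assessed value = $1,324,000 × 0.75 = $993,000
Dunlea CSD: ($993,000 − $93,000) × 0.01085 = $900,000 × 0.01085 = $9,765
Hospital District: $993,000 × 0.00294 = $2,919.42
Cloverhill Township: $993,000 × 0.0069 = $6,851.7
Levies subtotal = $19,536.12
Total = $19,536.12 + $410 = $19,946.12

$19,946.12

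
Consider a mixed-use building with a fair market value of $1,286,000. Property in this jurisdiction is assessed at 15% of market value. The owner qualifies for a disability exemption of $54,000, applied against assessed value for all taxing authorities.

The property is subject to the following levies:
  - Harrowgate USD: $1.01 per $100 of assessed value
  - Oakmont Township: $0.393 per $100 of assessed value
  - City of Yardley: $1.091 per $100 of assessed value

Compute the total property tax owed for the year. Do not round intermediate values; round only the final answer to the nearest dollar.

$3,464

Assessed value = $1,286,000 × 0.15 = $192,900
Taxable value = $192,900 − $54,000 = $138,900
Harrowgate USD: $138,900 × 0.0101 = $1,402.89
Oakmont Township: $138,900 × 0.00393 = $545.877
City of Yardley: $138,900 × 0.01091 = $1,515.399
Total = $1,402.89 + $545.877 + $1,515.399 = $3,464.166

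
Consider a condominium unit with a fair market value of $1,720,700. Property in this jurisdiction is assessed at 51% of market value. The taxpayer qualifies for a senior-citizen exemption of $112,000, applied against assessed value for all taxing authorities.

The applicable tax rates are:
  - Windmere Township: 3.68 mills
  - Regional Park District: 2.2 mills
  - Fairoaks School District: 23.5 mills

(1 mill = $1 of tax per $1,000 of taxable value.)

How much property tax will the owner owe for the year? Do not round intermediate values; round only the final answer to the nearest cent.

$22,492.06

Assessed value = $1,720,700 × 0.51 = $877,557
Taxable value = $877,557 − $112,000 = $765,557
Windmere Township: $765,557 × 0.00368 = $2,817.24976
Regional Park District: $765,557 × 0.0022 = $1,684.2254
Fairoaks School District: $765,557 × 0.0235 = $17,990.5895
Total = $2,817.24976 + $1,684.2254 + $17,990.5895 = $22,492.06466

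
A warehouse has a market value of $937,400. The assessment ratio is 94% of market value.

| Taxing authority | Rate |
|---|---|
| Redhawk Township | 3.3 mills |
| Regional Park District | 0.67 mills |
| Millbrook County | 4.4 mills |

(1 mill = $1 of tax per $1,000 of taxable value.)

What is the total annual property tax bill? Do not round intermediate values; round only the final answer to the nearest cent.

$7,375.28

Assessed value = $937,400 × 0.94 = $881,156
Redhawk Township: $881,156 × 0.0033 = $2,907.8148
Regional Park District: $881,156 × 0.00067 = $590.37452
Millbrook County: $881,156 × 0.0044 = $3,877.0864
Total = $2,907.8148 + $590.37452 + $3,877.0864 = $7,375.27572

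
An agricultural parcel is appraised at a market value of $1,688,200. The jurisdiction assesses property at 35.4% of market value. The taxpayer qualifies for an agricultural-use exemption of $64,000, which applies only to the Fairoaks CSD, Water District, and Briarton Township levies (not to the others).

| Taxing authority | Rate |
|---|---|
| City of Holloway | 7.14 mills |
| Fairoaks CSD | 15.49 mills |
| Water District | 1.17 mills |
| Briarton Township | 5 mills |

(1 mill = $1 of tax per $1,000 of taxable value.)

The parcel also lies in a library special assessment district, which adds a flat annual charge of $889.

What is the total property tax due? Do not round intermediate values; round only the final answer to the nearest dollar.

$16,714

Assessed value = $1,688,200 × 0.354 = $597,622.8
City of Holloway: $597,622.8 × 0.00714 = $4,267.026792
Fairoaks CSD: ($597,622.8 − $64,000) × 0.01549 = $533,622.8 × 0.01549 = $8,265.817172
Water District: ($597,622.8 − $64,000) × 0.00117 = $533,622.8 × 0.00117 = $624.338676
Briarton Township: ($597,622.8 − $64,000) × 0.005 = $533,622.8 × 0.005 = $2,668.114
Levies subtotal = $15,825.29664
Total = $15,825.29664 + $889 = $16,714.29664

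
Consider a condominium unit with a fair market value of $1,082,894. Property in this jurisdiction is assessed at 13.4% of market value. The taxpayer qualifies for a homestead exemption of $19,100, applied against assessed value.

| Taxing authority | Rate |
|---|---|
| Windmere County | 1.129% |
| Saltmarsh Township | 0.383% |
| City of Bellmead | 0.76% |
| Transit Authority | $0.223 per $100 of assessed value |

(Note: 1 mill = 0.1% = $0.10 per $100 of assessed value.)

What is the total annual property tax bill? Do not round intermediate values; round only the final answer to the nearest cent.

Assessed value = $1,082,894 × 0.134 = $145,107.796
Taxable value = $145,107.796 − $19,100 = $126,007.796
Windmere County: $126,007.796 × 0.01129 = $1,422.62801684
Saltmarsh Township: $126,007.796 × 0.00383 = $482.60985868
City of Bellmead: $126,007.796 × 0.0076 = $957.6592496
Transit Authority: $126,007.796 × 0.00223 = $280.99738508
Total = $3,143.8945102

$3,143.89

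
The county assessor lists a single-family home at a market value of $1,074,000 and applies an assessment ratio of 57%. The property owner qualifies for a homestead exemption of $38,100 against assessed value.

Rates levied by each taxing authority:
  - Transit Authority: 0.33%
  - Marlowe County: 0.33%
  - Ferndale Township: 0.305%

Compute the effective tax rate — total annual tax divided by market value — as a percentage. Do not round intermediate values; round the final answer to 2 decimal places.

0.52%

Assessed value = $1,074,000 × 0.57 = $612,180
Taxable value = $612,180 − $38,100 = $574,080
Transit Authority: $574,080 × 0.0033 = $1,894.464
Marlowe County: $574,080 × 0.0033 = $1,894.464
Ferndale Township: $574,080 × 0.00305 = $1,750.944
Total tax = $5,539.872
Effective rate = $5,539.872 ÷ $1,074,000 = 0.52% of market value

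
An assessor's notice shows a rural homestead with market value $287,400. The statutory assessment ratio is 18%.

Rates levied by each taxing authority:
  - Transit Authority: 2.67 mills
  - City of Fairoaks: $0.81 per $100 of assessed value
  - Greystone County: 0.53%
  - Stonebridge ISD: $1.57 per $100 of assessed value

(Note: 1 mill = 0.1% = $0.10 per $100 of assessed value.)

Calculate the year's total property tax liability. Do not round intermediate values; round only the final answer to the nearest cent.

Assessed value = $287,400 × 0.18 = $51,732
Transit Authority: $51,732 × 0.00267 = $138.12444
City of Fairoaks: $51,732 × 0.0081 = $419.0292
Greystone County: $51,732 × 0.0053 = $274.1796
Stonebridge ISD: $51,732 × 0.0157 = $812.1924
Total = $1,643.52564

$1,643.53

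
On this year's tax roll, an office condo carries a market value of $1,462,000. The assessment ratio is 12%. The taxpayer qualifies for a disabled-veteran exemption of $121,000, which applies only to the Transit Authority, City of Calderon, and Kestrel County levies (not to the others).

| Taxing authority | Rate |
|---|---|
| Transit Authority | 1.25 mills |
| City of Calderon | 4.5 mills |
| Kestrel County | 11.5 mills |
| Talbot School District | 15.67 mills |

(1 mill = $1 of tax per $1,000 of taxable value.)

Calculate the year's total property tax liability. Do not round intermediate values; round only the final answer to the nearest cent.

$3,688.23

Assessed value = $1,462,000 × 0.12 = $175,440
Transit Authority: ($175,440 − $121,000) × 0.00125 = $54,440 × 0.00125 = $68.05
City of Calderon: ($175,440 − $121,000) × 0.0045 = $54,440 × 0.0045 = $244.98
Kestrel County: ($175,440 − $121,000) × 0.0115 = $54,440 × 0.0115 = $626.06
Talbot School District: $175,440 × 0.01567 = $2,749.1448
Total = $3,688.2348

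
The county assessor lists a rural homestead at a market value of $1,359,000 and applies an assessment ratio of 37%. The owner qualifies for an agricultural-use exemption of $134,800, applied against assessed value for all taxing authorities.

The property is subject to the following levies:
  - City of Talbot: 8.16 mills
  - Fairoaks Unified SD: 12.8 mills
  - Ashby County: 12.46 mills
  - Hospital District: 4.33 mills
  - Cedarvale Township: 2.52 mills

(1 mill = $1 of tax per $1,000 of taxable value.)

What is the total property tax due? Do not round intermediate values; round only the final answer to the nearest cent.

$14,820.57

Assessed value = $1,359,000 × 0.37 = $502,830
Taxable value = $502,830 − $134,800 = $368,030
City of Talbot: $368,030 × 0.00816 = $3,003.1248
Fairoaks Unified SD: $368,030 × 0.0128 = $4,710.784
Ashby County: $368,030 × 0.01246 = $4,585.6538
Hospital District: $368,030 × 0.00433 = $1,593.5699
Cedarvale Township: $368,030 × 0.00252 = $927.4356
Total = $3,003.1248 + $4,710.784 + $4,585.6538 + $1,593.5699 + $927.4356 = $14,820.5681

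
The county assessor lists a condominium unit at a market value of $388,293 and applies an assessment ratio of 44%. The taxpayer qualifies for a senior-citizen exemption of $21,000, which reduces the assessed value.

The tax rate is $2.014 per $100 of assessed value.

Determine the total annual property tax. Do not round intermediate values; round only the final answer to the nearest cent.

Assessed value = $388,293 × 0.44 = $170,848.92
Taxable value = $170,848.92 − $21,000 = $149,848.92
Tax = $149,848.92 × 0.02014 = $3,017.9572488

$3,017.96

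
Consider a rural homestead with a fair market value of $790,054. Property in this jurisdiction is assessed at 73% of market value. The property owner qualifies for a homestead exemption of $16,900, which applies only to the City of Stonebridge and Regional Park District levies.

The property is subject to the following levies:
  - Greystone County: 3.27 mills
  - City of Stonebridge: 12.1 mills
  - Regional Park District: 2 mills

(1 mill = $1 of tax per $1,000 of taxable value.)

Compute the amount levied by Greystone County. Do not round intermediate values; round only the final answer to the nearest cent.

$1,885.94

Assessed value = $790,054 × 0.73 = $576,739.42
Greystone County taxable value = $576,739.42 (exemption does not apply)
Greystone County levy = $576,739.42 × 0.00327 = $1,885.9379034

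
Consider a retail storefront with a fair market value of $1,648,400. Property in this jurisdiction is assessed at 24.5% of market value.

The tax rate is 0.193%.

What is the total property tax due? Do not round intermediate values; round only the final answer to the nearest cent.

$779.45

Assessed value = $1,648,400 × 0.245 = $403,858
Tax = $403,858 × 0.00193 = $779.44594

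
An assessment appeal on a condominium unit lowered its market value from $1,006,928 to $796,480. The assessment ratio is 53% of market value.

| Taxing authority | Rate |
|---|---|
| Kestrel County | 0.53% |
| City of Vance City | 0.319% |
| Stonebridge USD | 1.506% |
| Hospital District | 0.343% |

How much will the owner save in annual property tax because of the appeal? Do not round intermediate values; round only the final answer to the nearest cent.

Old assessed value = $1,006,928 × 0.53 = $533,671.84
New assessed value = $796,480 × 0.53 = $422,134.4
Combined rate = 0.0053 + 0.00319 + 0.01506 + 0.00343 = 0.02698
Old tax = $533,671.84 × 0.02698 = $14,398.4662432
New tax = $422,134.4 × 0.02698 = $11,389.186112
Reduction = $14,398.4662432 − $11,389.186112 = $3,009.2801312

$3,009.28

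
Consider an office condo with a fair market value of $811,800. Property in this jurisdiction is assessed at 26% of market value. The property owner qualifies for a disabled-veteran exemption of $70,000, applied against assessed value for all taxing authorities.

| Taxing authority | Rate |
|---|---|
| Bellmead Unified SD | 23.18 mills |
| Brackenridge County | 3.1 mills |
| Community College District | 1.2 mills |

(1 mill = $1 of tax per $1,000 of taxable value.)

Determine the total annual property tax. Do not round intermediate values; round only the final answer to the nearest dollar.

$3,877

Assessed value = $811,800 × 0.26 = $211,068
Taxable value = $211,068 − $70,000 = $141,068
Bellmead Unified SD: $141,068 × 0.02318 = $3,269.95624
Brackenridge County: $141,068 × 0.0031 = $437.3108
Community College District: $141,068 × 0.0012 = $169.2816
Total = $3,269.95624 + $437.3108 + $169.2816 = $3,876.54864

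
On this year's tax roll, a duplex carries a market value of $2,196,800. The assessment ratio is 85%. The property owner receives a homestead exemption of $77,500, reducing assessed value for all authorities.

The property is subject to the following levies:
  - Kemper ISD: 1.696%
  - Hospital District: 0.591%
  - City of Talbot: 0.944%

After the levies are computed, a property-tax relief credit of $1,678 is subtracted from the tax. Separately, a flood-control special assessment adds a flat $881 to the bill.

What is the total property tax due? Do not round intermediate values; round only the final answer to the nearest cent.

$57,030.79

Assessed value = $2,196,800 × 0.85 = $1,867,280
Taxable value = $1,867,280 − $77,500 = $1,789,780
Kemper ISD: $1,789,780 × 0.01696 = $30,354.6688
Hospital District: $1,789,780 × 0.00591 = $10,577.5998
City of Talbot: $1,789,780 × 0.00944 = $16,895.5232
Levies subtotal = $57,827.7918
After credit = $57,827.7918 − $1,678 = $56,149.7918
Total = $56,149.7918 + $881 = $57,030.7918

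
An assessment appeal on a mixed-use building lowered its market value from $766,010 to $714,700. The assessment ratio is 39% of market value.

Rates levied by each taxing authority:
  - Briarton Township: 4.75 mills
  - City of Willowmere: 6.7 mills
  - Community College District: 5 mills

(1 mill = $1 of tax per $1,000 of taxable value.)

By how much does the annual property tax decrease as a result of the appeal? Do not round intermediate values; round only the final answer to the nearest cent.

$329.18

Old assessed value = $766,010 × 0.39 = $298,743.9
New assessed value = $714,700 × 0.39 = $278,733
Combined rate = 0.00475 + 0.0067 + 0.005 = 0.01645
Old tax = $298,743.9 × 0.01645 = $4,914.337155
New tax = $278,733 × 0.01645 = $4,585.15785
Reduction = $4,914.337155 − $4,585.15785 = $329.179305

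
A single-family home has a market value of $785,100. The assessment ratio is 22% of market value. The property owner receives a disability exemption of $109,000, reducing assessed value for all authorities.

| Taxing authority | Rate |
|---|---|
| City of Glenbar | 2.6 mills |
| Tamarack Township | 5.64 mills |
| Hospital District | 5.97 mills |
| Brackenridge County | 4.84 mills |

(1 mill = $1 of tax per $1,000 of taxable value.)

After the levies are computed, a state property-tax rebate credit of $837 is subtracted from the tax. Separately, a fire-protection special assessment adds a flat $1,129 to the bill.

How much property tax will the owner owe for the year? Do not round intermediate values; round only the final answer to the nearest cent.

Assessed value = $785,100 × 0.22 = $172,722
Taxable value = $172,722 − $109,000 = $63,722
City of Glenbar: $63,722 × 0.0026 = $165.6772
Tamarack Township: $63,722 × 0.00564 = $359.39208
Hospital District: $63,722 × 0.00597 = $380.42034
Brackenridge County: $63,722 × 0.00484 = $308.41448
Levies subtotal = $1,213.9041
After credit = $1,213.9041 − $837 = $376.9041
Total = $376.9041 + $1,129 = $1,505.9041

$1,505.90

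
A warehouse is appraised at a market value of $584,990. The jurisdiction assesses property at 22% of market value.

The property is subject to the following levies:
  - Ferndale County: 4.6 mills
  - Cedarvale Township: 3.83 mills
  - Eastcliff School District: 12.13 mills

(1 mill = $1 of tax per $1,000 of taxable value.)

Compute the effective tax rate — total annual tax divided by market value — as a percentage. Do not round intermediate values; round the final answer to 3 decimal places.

Assessed value = $584,990 × 0.22 = $128,697.8
Ferndale County: $128,697.8 × 0.0046 = $592.00988
Cedarvale Township: $128,697.8 × 0.00383 = $492.912574
Eastcliff School District: $128,697.8 × 0.01213 = $1,561.104314
Total tax = $2,646.026768
Effective rate = $2,646.026768 ÷ $584,990 = 0.452% of market value

0.452%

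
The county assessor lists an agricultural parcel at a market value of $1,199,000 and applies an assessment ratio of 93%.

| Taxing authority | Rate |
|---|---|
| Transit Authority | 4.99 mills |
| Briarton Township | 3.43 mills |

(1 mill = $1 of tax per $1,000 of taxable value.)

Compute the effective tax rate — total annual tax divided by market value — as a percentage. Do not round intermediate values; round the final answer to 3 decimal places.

0.783%

Assessed value = $1,199,000 × 0.93 = $1,115,070
Transit Authority: $1,115,070 × 0.00499 = $5,564.1993
Briarton Township: $1,115,070 × 0.00343 = $3,824.6901
Total tax = $9,388.8894
Effective rate = $9,388.8894 ÷ $1,199,000 = 0.783% of market value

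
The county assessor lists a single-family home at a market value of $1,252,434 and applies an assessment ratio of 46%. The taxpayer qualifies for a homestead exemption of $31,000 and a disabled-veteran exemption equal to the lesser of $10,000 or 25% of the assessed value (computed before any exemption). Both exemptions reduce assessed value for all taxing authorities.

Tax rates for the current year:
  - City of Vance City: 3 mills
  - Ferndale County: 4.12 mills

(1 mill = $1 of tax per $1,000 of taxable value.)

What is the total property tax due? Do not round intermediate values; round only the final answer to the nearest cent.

$3,810.05

Assessed value = $1,252,434 × 0.46 = $576,119.64
Disabled-veteran exemption = min($10,000, 25% × $576,119.64) = min($10,000, $144,029.91) = $10,000 (dollar cap binds)
Taxable value = $576,119.64 − $31,000 − $10,000 = $535,119.64
City of Vance City: $535,119.64 × 0.003 = $1,605.35892
Ferndale County: $535,119.64 × 0.00412 = $2,204.6929168
Total = $3,810.0518368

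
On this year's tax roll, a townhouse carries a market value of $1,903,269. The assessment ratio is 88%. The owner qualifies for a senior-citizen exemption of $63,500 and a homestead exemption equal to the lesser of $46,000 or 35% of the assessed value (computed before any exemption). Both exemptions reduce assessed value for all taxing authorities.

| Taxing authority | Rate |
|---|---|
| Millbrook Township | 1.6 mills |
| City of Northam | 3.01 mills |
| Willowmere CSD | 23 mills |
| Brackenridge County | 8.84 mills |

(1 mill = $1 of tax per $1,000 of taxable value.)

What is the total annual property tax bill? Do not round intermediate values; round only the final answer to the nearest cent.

$57,057.98

Assessed value = $1,903,269 × 0.88 = $1,674,876.72
Homestead exemption = min($46,000, 35% × $1,674,876.72) = min($46,000, $586,206.852) = $46,000 (dollar cap binds)
Taxable value = $1,674,876.72 − $63,500 − $46,000 = $1,565,376.72
Millbrook Township: $1,565,376.72 × 0.0016 = $2,504.602752
City of Northam: $1,565,376.72 × 0.00301 = $4,711.7839272
Willowmere CSD: $1,565,376.72 × 0.023 = $36,003.66456
Brackenridge County: $1,565,376.72 × 0.00884 = $13,837.9302048
Total = $57,057.981444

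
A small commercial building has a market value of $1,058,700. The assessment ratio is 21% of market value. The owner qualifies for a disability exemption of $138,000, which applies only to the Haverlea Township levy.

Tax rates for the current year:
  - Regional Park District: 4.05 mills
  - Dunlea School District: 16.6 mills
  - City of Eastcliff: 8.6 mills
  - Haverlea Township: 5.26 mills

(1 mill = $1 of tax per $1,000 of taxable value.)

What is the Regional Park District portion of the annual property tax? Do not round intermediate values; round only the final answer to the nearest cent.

$900.42

Assessed value = $1,058,700 × 0.21 = $222,327
Regional Park District taxable value = $222,327 (exemption does not apply)
Regional Park District levy = $222,327 × 0.00405 = $900.42435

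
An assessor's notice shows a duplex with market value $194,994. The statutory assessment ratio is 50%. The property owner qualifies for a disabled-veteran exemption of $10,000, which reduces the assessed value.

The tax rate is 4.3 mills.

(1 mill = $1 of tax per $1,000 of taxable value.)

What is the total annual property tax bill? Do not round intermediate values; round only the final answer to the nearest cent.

Assessed value = $194,994 × 0.5 = $97,497
Taxable value = $97,497 − $10,000 = $87,497
Tax = $87,497 × 0.0043 = $376.2371

$376.24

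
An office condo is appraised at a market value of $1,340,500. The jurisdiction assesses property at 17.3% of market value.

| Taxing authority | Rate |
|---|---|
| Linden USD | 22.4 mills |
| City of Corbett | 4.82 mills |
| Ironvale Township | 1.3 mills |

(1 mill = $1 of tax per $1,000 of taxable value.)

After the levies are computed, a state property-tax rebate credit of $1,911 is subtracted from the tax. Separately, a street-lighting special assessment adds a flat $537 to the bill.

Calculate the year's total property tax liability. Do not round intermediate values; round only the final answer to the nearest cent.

$5,239.97

Assessed value = $1,340,500 × 0.173 = $231,906.5
Linden USD: $231,906.5 × 0.0224 = $5,194.7056
City of Corbett: $231,906.5 × 0.00482 = $1,117.78933
Ironvale Township: $231,906.5 × 0.0013 = $301.47845
Levies subtotal = $6,613.97338
After credit = $6,613.97338 − $1,911 = $4,702.97338
Total = $4,702.97338 + $537 = $5,239.97338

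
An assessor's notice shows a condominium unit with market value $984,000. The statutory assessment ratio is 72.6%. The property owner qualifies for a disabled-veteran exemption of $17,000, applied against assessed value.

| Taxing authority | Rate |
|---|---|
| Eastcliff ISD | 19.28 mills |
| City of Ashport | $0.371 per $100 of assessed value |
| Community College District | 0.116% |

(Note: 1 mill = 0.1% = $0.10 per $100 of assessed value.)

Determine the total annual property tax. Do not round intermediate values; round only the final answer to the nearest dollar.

Assessed value = $984,000 × 0.726 = $714,384
Taxable value = $714,384 − $17,000 = $697,384
Eastcliff ISD: $697,384 × 0.01928 = $13,445.56352
City of Ashport: $697,384 × 0.00371 = $2,587.29464
Community College District: $697,384 × 0.00116 = $808.96544
Total = $16,841.8236

$16,842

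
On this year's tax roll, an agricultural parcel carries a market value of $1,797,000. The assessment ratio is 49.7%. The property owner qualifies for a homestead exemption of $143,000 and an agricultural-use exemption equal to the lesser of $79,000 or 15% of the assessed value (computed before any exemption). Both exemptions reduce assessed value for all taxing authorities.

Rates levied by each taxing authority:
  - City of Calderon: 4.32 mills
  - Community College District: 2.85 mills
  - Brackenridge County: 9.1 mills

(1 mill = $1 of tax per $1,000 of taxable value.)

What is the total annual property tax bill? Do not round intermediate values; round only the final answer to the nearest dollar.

Assessed value = $1,797,000 × 0.497 = $893,109
Agricultural-use exemption = min($79,000, 15% × $893,109) = min($79,000, $133,966.35) = $79,000 (dollar cap binds)
Taxable value = $893,109 − $143,000 − $79,000 = $671,109
City of Calderon: $671,109 × 0.00432 = $2,899.19088
Community College District: $671,109 × 0.00285 = $1,912.66065
Brackenridge County: $671,109 × 0.0091 = $6,107.0919
Total = $10,918.94343

$10,919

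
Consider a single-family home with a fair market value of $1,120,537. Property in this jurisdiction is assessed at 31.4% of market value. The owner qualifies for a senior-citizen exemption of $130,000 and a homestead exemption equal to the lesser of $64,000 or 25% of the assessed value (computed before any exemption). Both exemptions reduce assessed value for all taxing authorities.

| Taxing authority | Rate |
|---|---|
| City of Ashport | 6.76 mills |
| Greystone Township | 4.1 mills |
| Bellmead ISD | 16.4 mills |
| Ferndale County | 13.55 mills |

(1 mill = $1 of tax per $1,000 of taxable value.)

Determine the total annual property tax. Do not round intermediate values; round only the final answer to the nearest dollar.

Assessed value = $1,120,537 × 0.314 = $351,848.618
Homestead exemption = min($64,000, 25% × $351,848.618) = min($64,000, $87,962.1545) = $64,000 (dollar cap binds)
Taxable value = $351,848.618 − $130,000 − $64,000 = $157,848.618
City of Ashport: $157,848.618 × 0.00676 = $1,067.05665768
Greystone Township: $157,848.618 × 0.0041 = $647.1793338
Bellmead ISD: $157,848.618 × 0.0164 = $2,588.7173352
Ferndale County: $157,848.618 × 0.01355 = $2,138.8487739
Total = $6,441.80210058

$6,442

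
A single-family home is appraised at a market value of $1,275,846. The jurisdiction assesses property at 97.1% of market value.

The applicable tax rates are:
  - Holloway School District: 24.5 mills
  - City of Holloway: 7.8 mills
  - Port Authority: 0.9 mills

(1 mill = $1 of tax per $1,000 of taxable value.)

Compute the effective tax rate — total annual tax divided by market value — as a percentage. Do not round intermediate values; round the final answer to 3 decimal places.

Assessed value = $1,275,846 × 0.971 = $1,238,846.466
Holloway School District: $1,238,846.466 × 0.0245 = $30,351.738417
City of Holloway: $1,238,846.466 × 0.0078 = $9,663.0024348
Port Authority: $1,238,846.466 × 0.0009 = $1,114.9618194
Total tax = $41,129.7026712
Effective rate = $41,129.7026712 ÷ $1,275,846 = 3.224% of market value

3.224%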